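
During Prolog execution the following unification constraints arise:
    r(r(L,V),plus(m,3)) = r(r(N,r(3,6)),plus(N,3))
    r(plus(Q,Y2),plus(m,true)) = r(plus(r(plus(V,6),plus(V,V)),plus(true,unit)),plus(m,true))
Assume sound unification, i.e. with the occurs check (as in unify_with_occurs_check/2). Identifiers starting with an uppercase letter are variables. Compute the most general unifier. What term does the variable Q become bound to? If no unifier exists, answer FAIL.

r(plus(r(3,6),6),plus(r(3,6),r(3,6)))

Decompose r/2: r(L,V) = r(N,r(3,6)),  plus(m,3) = plus(N,3).
Decompose r/2: L = N,  V = r(3,6).
Bind L := N; no other remaining equation mentions L.
Bind V := r(3,6); substituting into the one remaining equation that mentions V gives: r(plus(Q,Y2),plus(m,true)) = r(plus(r(plus(r(3,6),6),plus(r(3,6),r(3,6))),plus(true,unit)),plus(m,true)).
Decompose plus/2: m = N,  3 = 3.
Bind N := m; no other remaining equation mentions N. Substituting into the earlier binding gives L := m.
Delete trivial equation 3 = 3.
Decompose r/2: plus(Q,Y2) = plus(r(plus(r(3,6),6),plus(r(3,6),r(3,6))),plus(true,unit)),  plus(m,true) = plus(m,true).
Decompose plus/2: Q = r(plus(r(3,6),6),plus(r(3,6),r(3,6))),  Y2 = plus(true,unit).
Bind Q := r(plus(r(3,6),6),plus(r(3,6),r(3,6))); no other remaining equation mentions Q.
Bind Y2 := plus(true,unit); no other remaining equation mentions Y2.
Delete trivial equation plus(m,true) = plus(m,true).
MGU = { L -> m, V -> r(3,6), N -> m, Q -> r(plus(r(3,6),6),plus(r(3,6),r(3,6))), Y2 -> plus(true,unit) }, so Q -> r(plus(r(3,6),6),plus(r(3,6),r(3,6))).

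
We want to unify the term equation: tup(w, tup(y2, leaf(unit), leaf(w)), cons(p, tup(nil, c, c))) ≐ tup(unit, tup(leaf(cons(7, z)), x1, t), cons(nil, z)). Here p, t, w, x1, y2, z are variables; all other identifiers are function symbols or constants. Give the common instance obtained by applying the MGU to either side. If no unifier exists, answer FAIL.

Decompose tup/3: w ≐ unit,  tup(y2, leaf(unit), leaf(w)) ≐ tup(leaf(cons(7, z)), x1, t),  cons(p, tup(nil, c, c)) ≐ cons(nil, z).
Bind w := unit; substituting into the one remaining equation that mentions w gives: tup(y2, leaf(unit), leaf(unit)) ≐ tup(leaf(cons(7, z)), x1, t).
Decompose tup/3: y2 ≐ leaf(cons(7, z)),  leaf(unit) ≐ x1,  leaf(unit) ≐ t.
Bind y2 := leaf(cons(7, z)); no other remaining equation mentions y2.
Bind x1 := leaf(unit); no other remaining equation mentions x1.
Bind t := leaf(unit); no other remaining equation mentions t.
Decompose cons/2: p ≐ nil,  tup(nil, c, c) ≐ z.
Bind p := nil; no other remaining equation mentions p.
Bind z := tup(nil, c, c). Substituting into the earlier binding gives y2 := leaf(cons(7, tup(nil, c, c))).
Applying the MGU to either side gives tup(unit, tup(leaf(cons(7, tup(nil, c, c))), leaf(unit), leaf(unit)), cons(nil, tup(nil, c, c))).

tup(unit, tup(leaf(cons(7, tup(nil, c, c))), leaf(unit), leaf(unit)), cons(nil, tup(nil, c, c)))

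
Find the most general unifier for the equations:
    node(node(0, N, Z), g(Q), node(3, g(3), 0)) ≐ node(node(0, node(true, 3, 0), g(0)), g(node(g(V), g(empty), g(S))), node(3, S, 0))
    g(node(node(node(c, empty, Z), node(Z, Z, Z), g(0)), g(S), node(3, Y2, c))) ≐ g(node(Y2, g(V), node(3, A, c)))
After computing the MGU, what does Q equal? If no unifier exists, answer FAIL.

node(g(g(3)), g(empty), g(g(3)))

Decompose node/3: node(0, N, Z) ≐ node(0, node(true, 3, 0), g(0)),  g(Q) ≐ g(node(g(V), g(empty), g(S))),  node(3, g(3), 0) ≐ node(3, S, 0).
Decompose node/3: 0 ≐ 0,  N ≐ node(true, 3, 0),  Z ≐ g(0).
Delete trivial equation 0 ≐ 0.
Bind N := node(true, 3, 0); no other remaining equation mentions N.
Bind Z := g(0); substituting into the one remaining equation that mentions Z gives: g(node(node(node(c, empty, g(0)), node(g(0), g(0), g(0)), g(0)), g(S), node(3, Y2, c))) ≐ g(node(Y2, g(V), node(3, A, c))).
Decompose g/1: Q ≐ node(g(V), g(empty), g(S)).
Bind Q := node(g(V), g(empty), g(S)); no other remaining equation mentions Q.
Decompose node/3: 3 ≐ 3,  g(3) ≐ S,  0 ≐ 0.
Delete trivial equation 3 ≐ 3.
Bind S := g(3); substituting into the one remaining equation that mentions S gives: g(node(node(node(c, empty, g(0)), node(g(0), g(0), g(0)), g(0)), g(g(3)), node(3, Y2, c))) ≐ g(node(Y2, g(V), node(3, A, c))). Substituting into the earlier binding gives Q := node(g(V), g(empty), g(g(3))).
Delete trivial equation 0 ≐ 0.
Decompose g/1: node(node(node(c, empty, g(0)), node(g(0), g(0), g(0)), g(0)), g(g(3)), node(3, Y2, c)) ≐ node(Y2, g(V), node(3, A, c)).
Decompose node/3: node(node(c, empty, g(0)), node(g(0), g(0), g(0)), g(0)) ≐ Y2,  g(g(3)) ≐ g(V),  node(3, Y2, c) ≐ node(3, A, c).
Bind Y2 := node(node(c, empty, g(0)), node(g(0), g(0), g(0)), g(0)); substituting into the one remaining equation that mentions Y2 gives: node(3, node(node(c, empty, g(0)), node(g(0), g(0), g(0)), g(0)), c) ≐ node(3, A, c).
Decompose g/1: g(3) ≐ V.
Bind V := g(3); no other remaining equation mentions V. Substituting into the earlier binding gives Q := node(g(g(3)), g(empty), g(g(3))).
Decompose node/3: 3 ≐ 3,  node(node(c, empty, g(0)), node(g(0), g(0), g(0)), g(0)) ≐ A,  c ≐ c.
Delete trivial equation 3 ≐ 3.
Bind A := node(node(c, empty, g(0)), node(g(0), g(0), g(0)), g(0)); no other remaining equation mentions A.
Delete trivial equation c ≐ c.
MGU = { N -> node(true, 3, 0), Z -> g(0), Q -> node(g(g(3)), g(empty), g(g(3))), S -> g(3), Y2 -> node(node(c, empty, g(0)), node(g(0), g(0), g(0)), g(0)), V -> g(3), A -> node(node(c, empty, g(0)), node(g(0), g(0), g(0)), g(0)) }, so Q -> node(g(g(3)), g(empty), g(g(3))).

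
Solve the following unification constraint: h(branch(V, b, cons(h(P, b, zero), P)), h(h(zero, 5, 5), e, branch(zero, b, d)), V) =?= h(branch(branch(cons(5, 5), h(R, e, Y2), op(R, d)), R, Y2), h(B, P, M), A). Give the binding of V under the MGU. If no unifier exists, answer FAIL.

Decompose h/3: branch(V, b, cons(h(P, b, zero), P)) =?= branch(branch(cons(5, 5), h(R, e, Y2), op(R, d)), R, Y2),  h(h(zero, 5, 5), e, branch(zero, b, d)) =?= h(B, P, M),  V =?= A.
Decompose branch/3: V =?= branch(cons(5, 5), h(R, e, Y2), op(R, d)),  b =?= R,  cons(h(P, b, zero), P) =?= Y2.
Bind V := branch(cons(5, 5), h(R, e, Y2), op(R, d)); substituting into the one remaining equation that mentions V gives: branch(cons(5, 5), h(R, e, Y2), op(R, d)) =?= A.
Bind R := b; substituting into the one remaining equation that mentions R gives: branch(cons(5, 5), h(b, e, Y2), op(b, d)) =?= A. Substituting into the earlier binding gives V := branch(cons(5, 5), h(b, e, Y2), op(b, d)).
Bind Y2 := cons(h(P, b, zero), P); substituting into the one remaining equation that mentions Y2 gives: branch(cons(5, 5), h(b, e, cons(h(P, b, zero), P)), op(b, d)) =?= A. Substituting into the earlier binding gives V := branch(cons(5, 5), h(b, e, cons(h(P, b, zero), P)), op(b, d)).
Decompose h/3: h(zero, 5, 5) =?= B,  e =?= P,  branch(zero, b, d) =?= M.
Bind B := h(zero, 5, 5); no other remaining equation mentions B.
Bind P := e; substituting into the one remaining equation that mentions P gives: branch(cons(5, 5), h(b, e, cons(h(e, b, zero), e)), op(b, d)) =?= A. Substituting into the earlier bindings gives V := branch(cons(5, 5), h(b, e, cons(h(e, b, zero), e)), op(b, d)), Y2 := cons(h(e, b, zero), e).
Bind M := branch(zero, b, d); no other remaining equation mentions M.
Bind A := branch(cons(5, 5), h(b, e, cons(h(e, b, zero), e)), op(b, d)).
MGU = { V := branch(cons(5, 5), h(b, e, cons(h(e, b, zero), e)), op(b, d)), R := b, Y2 := cons(h(e, b, zero), e), B := h(zero, 5, 5), P := e, M := branch(zero, b, d), A := branch(cons(5, 5), h(b, e, cons(h(e, b, zero), e)), op(b, d)) }, so V := branch(cons(5, 5), h(b, e, cons(h(e, b, zero), e)), op(b, d)).

branch(cons(5, 5), h(b, e, cons(h(e, b, zero), e)), op(b, d))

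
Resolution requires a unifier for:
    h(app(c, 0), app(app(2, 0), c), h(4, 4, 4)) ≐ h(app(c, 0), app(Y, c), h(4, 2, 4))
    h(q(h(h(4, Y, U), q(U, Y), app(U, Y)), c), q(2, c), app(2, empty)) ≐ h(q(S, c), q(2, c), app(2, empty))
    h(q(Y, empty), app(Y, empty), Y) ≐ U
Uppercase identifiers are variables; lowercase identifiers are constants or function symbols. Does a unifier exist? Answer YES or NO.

NO

Decompose h/3: app(c, 0) ≐ app(c, 0),  app(app(2, 0), c) ≐ app(Y, c),  h(4, 4, 4) ≐ h(4, 2, 4).
Delete trivial equation app(c, 0) ≐ app(c, 0).
Decompose app/2: app(2, 0) ≐ Y,  c ≐ c.
Bind Y := app(2, 0); substituting into the 2 remaining equations that mention Y gives: h(q(h(h(4, app(2, 0), U), q(U, app(2, 0)), app(U, app(2, 0))), c), q(2, c), app(2, empty)) ≐ h(q(S, c), q(2, c), app(2, empty)),  h(q(app(2, 0), empty), app(app(2, 0), empty), app(2, 0)) ≐ U.
Delete trivial equation c ≐ c.
Decompose h/3: 4 ≐ 4,  4 ≐ 2,  4 ≐ 4.
Delete trivial equation 4 ≐ 4.
Clash: constants 4 and 2 differ; no unifier exists.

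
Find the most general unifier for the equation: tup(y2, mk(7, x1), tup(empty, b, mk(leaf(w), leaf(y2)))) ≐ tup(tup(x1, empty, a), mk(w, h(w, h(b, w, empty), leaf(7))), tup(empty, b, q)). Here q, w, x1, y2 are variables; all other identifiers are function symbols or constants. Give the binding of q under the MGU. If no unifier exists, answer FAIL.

mk(leaf(7), leaf(tup(h(7, h(b, 7, empty), leaf(7)), empty, a)))

Decompose tup/3: y2 ≐ tup(x1, empty, a),  mk(7, x1) ≐ mk(w, h(w, h(b, w, empty), leaf(7))),  tup(empty, b, mk(leaf(w), leaf(y2))) ≐ tup(empty, b, q).
Bind y2 := tup(x1, empty, a); substituting into the one remaining equation that mentions y2 gives: tup(empty, b, mk(leaf(w), leaf(tup(x1, empty, a)))) ≐ tup(empty, b, q).
Decompose mk/2: 7 ≐ w,  x1 ≐ h(w, h(b, w, empty), leaf(7)).
Bind w := 7; substituting into the remaining equations gives: x1 ≐ h(7, h(b, 7, empty), leaf(7)),  tup(empty, b, mk(leaf(7), leaf(tup(x1, empty, a)))) ≐ tup(empty, b, q).
Bind x1 := h(7, h(b, 7, empty), leaf(7)); substituting into the remaining equation gives: tup(empty, b, mk(leaf(7), leaf(tup(h(7, h(b, 7, empty), leaf(7)), empty, a)))) ≐ tup(empty, b, q). Substituting into the earlier binding gives y2 := tup(h(7, h(b, 7, empty), leaf(7)), empty, a).
Decompose tup/3: empty ≐ empty,  b ≐ b,  mk(leaf(7), leaf(tup(h(7, h(b, 7, empty), leaf(7)), empty, a))) ≐ q.
Delete trivial equation empty ≐ empty.
Delete trivial equation b ≐ b.
Bind q := mk(leaf(7), leaf(tup(h(7, h(b, 7, empty), leaf(7)), empty, a))).
MGU = { y2 ↦ tup(h(7, h(b, 7, empty), leaf(7)), empty, a), w ↦ 7, x1 ↦ h(7, h(b, 7, empty), leaf(7)), q ↦ mk(leaf(7), leaf(tup(h(7, h(b, 7, empty), leaf(7)), empty, a))) }, so q ↦ mk(leaf(7), leaf(tup(h(7, h(b, 7, empty), leaf(7)), empty, a))).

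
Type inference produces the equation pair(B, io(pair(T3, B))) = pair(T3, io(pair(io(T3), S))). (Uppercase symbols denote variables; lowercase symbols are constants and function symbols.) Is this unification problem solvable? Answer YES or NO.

Decompose pair/2: B = T3,  io(pair(T3, B)) = io(pair(io(T3), S)).
Bind B := T3; substituting into the remaining equation gives: io(pair(T3, T3)) = io(pair(io(T3), S)).
Decompose io/1: pair(T3, T3) = pair(io(T3), S).
Decompose pair/2: T3 = io(T3),  T3 = S.
Occurs check fails: T3 occurs in io(T3); the equation T3 = io(T3) has no finite solution.

NO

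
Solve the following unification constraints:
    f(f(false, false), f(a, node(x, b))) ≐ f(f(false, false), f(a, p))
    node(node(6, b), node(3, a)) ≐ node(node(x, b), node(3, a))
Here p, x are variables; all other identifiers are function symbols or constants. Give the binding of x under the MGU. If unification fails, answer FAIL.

6

Decompose f/2: f(false, false) ≐ f(false, false),  f(a, node(x, b)) ≐ f(a, p).
Delete trivial equation f(false, false) ≐ f(false, false).
Decompose f/2: a ≐ a,  node(x, b) ≐ p.
Delete trivial equation a ≐ a.
Bind p := node(x, b); no other remaining equation mentions p.
Decompose node/2: node(6, b) ≐ node(x, b),  node(3, a) ≐ node(3, a).
Decompose node/2: 6 ≐ x,  b ≐ b.
Bind x := 6; no other remaining equation mentions x. Substituting into the earlier binding gives p := node(6, b).
Delete trivial equation b ≐ b.
Delete trivial equation node(3, a) ≐ node(3, a).
MGU = { p ↦ node(6, b), x ↦ 6 }, so x ↦ 6.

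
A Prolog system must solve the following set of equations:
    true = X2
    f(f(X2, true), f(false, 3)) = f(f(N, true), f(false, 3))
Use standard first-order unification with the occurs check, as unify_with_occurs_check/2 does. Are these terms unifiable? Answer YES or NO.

YES

Bind X2 := true; substituting into the remaining equation gives: f(f(true, true), f(false, 3)) = f(f(N, true), f(false, 3)).
Decompose f/2: f(true, true) = f(N, true),  f(false, 3) = f(false, 3).
Decompose f/2: true = N,  true = true.
Bind N := true; no other remaining equation mentions N.
Delete trivial equation true = true.
Delete trivial equation f(false, 3) = f(false, 3).
No equations remain and no clash or occurs-check failure arose, so a unifier exists.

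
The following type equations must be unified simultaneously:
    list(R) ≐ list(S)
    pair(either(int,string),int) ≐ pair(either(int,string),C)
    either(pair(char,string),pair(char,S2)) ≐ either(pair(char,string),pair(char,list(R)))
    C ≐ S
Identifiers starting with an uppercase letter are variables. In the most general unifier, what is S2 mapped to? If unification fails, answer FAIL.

Decompose list/1: R ≐ S.
Bind R := S; substituting into the one remaining equation that mentions R gives: either(pair(char,string),pair(char,S2)) ≐ either(pair(char,string),pair(char,list(S))).
Decompose pair/2: either(int,string) ≐ either(int,string),  int ≐ C.
Delete trivial equation either(int,string) ≐ either(int,string).
Bind C := int; substituting into the one remaining equation that mentions C gives: int ≐ S.
Decompose either/2: pair(char,string) ≐ pair(char,string),  pair(char,S2) ≐ pair(char,list(S)).
Delete trivial equation pair(char,string) ≐ pair(char,string).
Decompose pair/2: char ≐ char,  S2 ≐ list(S).
Delete trivial equation char ≐ char.
Bind S2 := list(S); no other remaining equation mentions S2.
Bind S := int. Substituting into the earlier bindings gives R := int, S2 := list(int).
MGU = { R := int, C := int, S2 := list(int), S := int }, so S2 := list(int).

list(int)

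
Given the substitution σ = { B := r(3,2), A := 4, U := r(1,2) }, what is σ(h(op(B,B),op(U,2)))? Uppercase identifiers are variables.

Replace each occurrence of B with r(3,2).
Replace each occurrence of U with r(1,2).
Result: h(op(r(3,2),r(3,2)),op(r(1,2),2)).

h(op(r(3,2),r(3,2)),op(r(1,2),2))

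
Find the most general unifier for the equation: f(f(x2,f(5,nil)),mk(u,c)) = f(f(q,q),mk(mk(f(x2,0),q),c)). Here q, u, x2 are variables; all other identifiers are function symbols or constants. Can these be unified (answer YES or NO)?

Decompose f/2: f(x2,f(5,nil)) = f(q,q),  mk(u,c) = mk(mk(f(x2,0),q),c).
Decompose f/2: x2 = q,  f(5,nil) = q.
Bind x2 := q; substituting into the one remaining equation that mentions x2 gives: mk(u,c) = mk(mk(f(q,0),q),c).
Bind q := f(5,nil); substituting into the remaining equation gives: mk(u,c) = mk(mk(f(f(5,nil),0),f(5,nil)),c). Substituting into the earlier binding gives x2 := f(5,nil).
Decompose mk/2: u = mk(f(f(5,nil),0),f(5,nil)),  c = c.
Bind u := mk(f(f(5,nil),0),f(5,nil)); no other remaining equation mentions u.
Delete trivial equation c = c.
No equations remain and no clash or occurs-check failure arose, so a unifier exists.

YES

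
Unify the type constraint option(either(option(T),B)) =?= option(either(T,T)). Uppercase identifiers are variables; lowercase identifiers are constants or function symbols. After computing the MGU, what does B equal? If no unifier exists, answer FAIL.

Decompose option/1: either(option(T),B) =?= either(T,T).
Decompose either/2: option(T) =?= T,  B =?= T.
Occurs check fails: T occurs in option(T); the equation T =?= option(T) has no finite solution.

FAIL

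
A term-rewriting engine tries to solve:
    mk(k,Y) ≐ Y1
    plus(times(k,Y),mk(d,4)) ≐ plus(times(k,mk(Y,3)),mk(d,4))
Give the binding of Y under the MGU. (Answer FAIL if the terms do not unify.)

FAIL

Bind Y1 := mk(k,Y); no other remaining equation mentions Y1.
Decompose plus/2: times(k,Y) ≐ times(k,mk(Y,3)),  mk(d,4) ≐ mk(d,4).
Decompose times/2: k ≐ k,  Y ≐ mk(Y,3).
Delete trivial equation k ≐ k.
Occurs check fails: Y occurs in mk(Y,3); the equation Y ≐ mk(Y,3) has no finite solution.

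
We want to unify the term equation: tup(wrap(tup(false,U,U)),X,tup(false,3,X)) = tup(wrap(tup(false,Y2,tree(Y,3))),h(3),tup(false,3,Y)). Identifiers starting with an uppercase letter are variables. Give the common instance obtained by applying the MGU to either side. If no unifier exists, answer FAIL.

tup(wrap(tup(false,tree(h(3),3),tree(h(3),3))),h(3),tup(false,3,h(3)))

Decompose tup/3: wrap(tup(false,U,U)) = wrap(tup(false,Y2,tree(Y,3))),  X = h(3),  tup(false,3,X) = tup(false,3,Y).
Decompose wrap/1: tup(false,U,U) = tup(false,Y2,tree(Y,3)).
Decompose tup/3: false = false,  U = Y2,  U = tree(Y,3).
Delete trivial equation false = false.
Bind U := Y2; substituting into the one remaining equation that mentions U gives: Y2 = tree(Y,3).
Bind Y2 := tree(Y,3); no other remaining equation mentions Y2. Substituting into the earlier binding gives U := tree(Y,3).
Bind X := h(3); substituting into the remaining equation gives: tup(false,3,h(3)) = tup(false,3,Y).
Decompose tup/3: false = false,  3 = 3,  h(3) = Y.
Delete trivial equation false = false.
Delete trivial equation 3 = 3.
Bind Y := h(3). Substituting into the earlier bindings gives U := tree(h(3),3), Y2 := tree(h(3),3).
Applying the MGU to either side gives tup(wrap(tup(false,tree(h(3),3),tree(h(3),3))),h(3),tup(false,3,h(3))).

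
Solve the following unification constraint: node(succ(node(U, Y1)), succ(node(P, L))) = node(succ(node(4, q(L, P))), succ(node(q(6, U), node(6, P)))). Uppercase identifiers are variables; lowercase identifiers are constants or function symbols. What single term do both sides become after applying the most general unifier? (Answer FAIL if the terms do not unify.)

Decompose node/2: succ(node(U, Y1)) = succ(node(4, q(L, P))),  succ(node(P, L)) = succ(node(q(6, U), node(6, P))).
Decompose succ/1: node(U, Y1) = node(4, q(L, P)).
Decompose node/2: U = 4,  Y1 = q(L, P).
Bind U := 4; substituting into the one remaining equation that mentions U gives: succ(node(P, L)) = succ(node(q(6, 4), node(6, P))).
Bind Y1 := q(L, P); no other remaining equation mentions Y1.
Decompose succ/1: node(P, L) = node(q(6, 4), node(6, P)).
Decompose node/2: P = q(6, 4),  L = node(6, P).
Bind P := q(6, 4); substituting into the remaining equation gives: L = node(6, q(6, 4)). Substituting into the earlier binding gives Y1 := q(L, q(6, 4)).
Bind L := node(6, q(6, 4)). Substituting into the earlier binding gives Y1 := q(node(6, q(6, 4)), q(6, 4)).
Applying the MGU to either side gives node(succ(node(4, q(node(6, q(6, 4)), q(6, 4)))), succ(node(q(6, 4), node(6, q(6, 4))))).

node(succ(node(4, q(node(6, q(6, 4)), q(6, 4)))), succ(node(q(6, 4), node(6, q(6, 4)))))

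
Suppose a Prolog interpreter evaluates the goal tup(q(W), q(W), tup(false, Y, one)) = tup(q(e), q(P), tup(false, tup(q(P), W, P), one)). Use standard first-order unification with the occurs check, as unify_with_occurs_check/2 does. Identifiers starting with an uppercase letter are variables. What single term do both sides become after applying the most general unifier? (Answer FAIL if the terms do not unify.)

Decompose tup/3: q(W) = q(e),  q(W) = q(P),  tup(false, Y, one) = tup(false, tup(q(P), W, P), one).
Decompose q/1: W = e.
Bind W := e; substituting into the remaining equations gives: q(e) = q(P),  tup(false, Y, one) = tup(false, tup(q(P), e, P), one).
Decompose q/1: e = P.
Bind P := e; substituting into the remaining equation gives: tup(false, Y, one) = tup(false, tup(q(e), e, e), one).
Decompose tup/3: false = false,  Y = tup(q(e), e, e),  one = one.
Delete trivial equation false = false.
Bind Y := tup(q(e), e, e); no other remaining equation mentions Y.
Delete trivial equation one = one.
Applying the MGU to either side gives tup(q(e), q(e), tup(false, tup(q(e), e, e), one)).

tup(q(e), q(e), tup(false, tup(q(e), e, e), one))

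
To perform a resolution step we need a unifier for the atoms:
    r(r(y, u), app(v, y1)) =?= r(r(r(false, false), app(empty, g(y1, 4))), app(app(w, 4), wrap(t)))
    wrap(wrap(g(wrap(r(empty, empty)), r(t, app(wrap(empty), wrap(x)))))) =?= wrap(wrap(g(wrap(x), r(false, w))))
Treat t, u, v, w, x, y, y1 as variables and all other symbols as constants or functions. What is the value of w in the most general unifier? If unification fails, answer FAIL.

app(wrap(empty), wrap(r(empty, empty)))

Decompose r/2: r(y, u) =?= r(r(false, false), app(empty, g(y1, 4))),  app(v, y1) =?= app(app(w, 4), wrap(t)).
Decompose r/2: y =?= r(false, false),  u =?= app(empty, g(y1, 4)).
Bind y := r(false, false); no other remaining equation mentions y.
Bind u := app(empty, g(y1, 4)); no other remaining equation mentions u.
Decompose app/2: v =?= app(w, 4),  y1 =?= wrap(t).
Bind v := app(w, 4); no other remaining equation mentions v.
Bind y1 := wrap(t); no other remaining equation mentions y1. Substituting into the earlier binding gives u := app(empty, g(wrap(t), 4)).
Decompose wrap/1: wrap(g(wrap(r(empty, empty)), r(t, app(wrap(empty), wrap(x))))) =?= wrap(g(wrap(x), r(false, w))).
Decompose wrap/1: g(wrap(r(empty, empty)), r(t, app(wrap(empty), wrap(x)))) =?= g(wrap(x), r(false, w)).
Decompose g/2: wrap(r(empty, empty)) =?= wrap(x),  r(t, app(wrap(empty), wrap(x))) =?= r(false, w).
Decompose wrap/1: r(empty, empty) =?= x.
Bind x := r(empty, empty); substituting into the remaining equation gives: r(t, app(wrap(empty), wrap(r(empty, empty)))) =?= r(false, w).
Decompose r/2: t =?= false,  app(wrap(empty), wrap(r(empty, empty))) =?= w.
Bind t := false; no other remaining equation mentions t. Substituting into the earlier bindings gives u := app(empty, g(wrap(false), 4)), y1 := wrap(false).
Bind w := app(wrap(empty), wrap(r(empty, empty))). Substituting into the earlier binding gives v := app(app(wrap(empty), wrap(r(empty, empty))), 4).
MGU = { y ↦ r(false, false), u ↦ app(empty, g(wrap(false), 4)), v ↦ app(app(wrap(empty), wrap(r(empty, empty))), 4), y1 ↦ wrap(false), x ↦ r(empty, empty), t ↦ false, w ↦ app(wrap(empty), wrap(r(empty, empty))) }, so w ↦ app(wrap(empty), wrap(r(empty, empty))).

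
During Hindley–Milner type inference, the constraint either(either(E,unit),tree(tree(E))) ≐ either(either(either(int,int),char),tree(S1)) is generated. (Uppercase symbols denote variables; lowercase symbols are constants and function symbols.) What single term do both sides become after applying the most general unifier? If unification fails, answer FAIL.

Decompose either/2: either(E,unit) ≐ either(either(int,int),char),  tree(tree(E)) ≐ tree(S1).
Decompose either/2: E ≐ either(int,int),  unit ≐ char.
Bind E := either(int,int); substituting into the one remaining equation that mentions E gives: tree(tree(either(int,int))) ≐ tree(S1).
Clash: constants unit and char differ; no unifier exists.

FAIL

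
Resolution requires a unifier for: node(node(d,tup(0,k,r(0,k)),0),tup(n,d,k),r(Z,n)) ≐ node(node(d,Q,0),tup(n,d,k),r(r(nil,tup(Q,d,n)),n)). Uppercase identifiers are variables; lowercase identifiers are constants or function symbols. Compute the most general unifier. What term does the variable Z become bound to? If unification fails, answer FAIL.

r(nil,tup(tup(0,k,r(0,k)),d,n))

Decompose node/3: node(d,tup(0,k,r(0,k)),0) ≐ node(d,Q,0),  tup(n,d,k) ≐ tup(n,d,k),  r(Z,n) ≐ r(r(nil,tup(Q,d,n)),n).
Decompose node/3: d ≐ d,  tup(0,k,r(0,k)) ≐ Q,  0 ≐ 0.
Delete trivial equation d ≐ d.
Bind Q := tup(0,k,r(0,k)); substituting into the one remaining equation that mentions Q gives: r(Z,n) ≐ r(r(nil,tup(tup(0,k,r(0,k)),d,n)),n).
Delete trivial equation 0 ≐ 0.
Delete trivial equation tup(n,d,k) ≐ tup(n,d,k).
Decompose r/2: Z ≐ r(nil,tup(tup(0,k,r(0,k)),d,n)),  n ≐ n.
Bind Z := r(nil,tup(tup(0,k,r(0,k)),d,n)); no other remaining equation mentions Z.
Delete trivial equation n ≐ n.
MGU = { Q ↦ tup(0,k,r(0,k)), Z ↦ r(nil,tup(tup(0,k,r(0,k)),d,n)) }, so Z ↦ r(nil,tup(tup(0,k,r(0,k)),d,n)).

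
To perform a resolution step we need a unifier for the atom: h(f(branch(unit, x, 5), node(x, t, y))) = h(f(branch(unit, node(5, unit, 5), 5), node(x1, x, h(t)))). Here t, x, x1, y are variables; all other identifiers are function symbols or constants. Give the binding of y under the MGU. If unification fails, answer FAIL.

h(node(5, unit, 5))

Decompose h/1: f(branch(unit, x, 5), node(x, t, y)) = f(branch(unit, node(5, unit, 5), 5), node(x1, x, h(t))).
Decompose f/2: branch(unit, x, 5) = branch(unit, node(5, unit, 5), 5),  node(x, t, y) = node(x1, x, h(t)).
Decompose branch/3: unit = unit,  x = node(5, unit, 5),  5 = 5.
Delete trivial equation unit = unit.
Bind x := node(5, unit, 5); substituting into the one remaining equation that mentions x gives: node(node(5, unit, 5), t, y) = node(x1, node(5, unit, 5), h(t)).
Delete trivial equation 5 = 5.
Decompose node/3: node(5, unit, 5) = x1,  t = node(5, unit, 5),  y = h(t).
Bind x1 := node(5, unit, 5); no other remaining equation mentions x1.
Bind t := node(5, unit, 5); substituting into the remaining equation gives: y = h(node(5, unit, 5)).
Bind y := h(node(5, unit, 5)).
MGU = { x ↦ node(5, unit, 5), x1 ↦ node(5, unit, 5), t ↦ node(5, unit, 5), y ↦ h(node(5, unit, 5)) }, so y ↦ h(node(5, unit, 5)).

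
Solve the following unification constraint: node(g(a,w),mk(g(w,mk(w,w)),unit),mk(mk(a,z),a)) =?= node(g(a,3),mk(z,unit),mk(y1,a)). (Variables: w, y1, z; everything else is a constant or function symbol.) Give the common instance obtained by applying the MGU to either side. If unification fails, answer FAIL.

Decompose node/3: g(a,w) =?= g(a,3),  mk(g(w,mk(w,w)),unit) =?= mk(z,unit),  mk(mk(a,z),a) =?= mk(y1,a).
Decompose g/2: a =?= a,  w =?= 3.
Delete trivial equation a =?= a.
Bind w := 3; substituting into the one remaining equation that mentions w gives: mk(g(3,mk(3,3)),unit) =?= mk(z,unit).
Decompose mk/2: g(3,mk(3,3)) =?= z,  unit =?= unit.
Bind z := g(3,mk(3,3)); substituting into the one remaining equation that mentions z gives: mk(mk(a,g(3,mk(3,3))),a) =?= mk(y1,a).
Delete trivial equation unit =?= unit.
Decompose mk/2: mk(a,g(3,mk(3,3))) =?= y1,  a =?= a.
Bind y1 := mk(a,g(3,mk(3,3))); no other remaining equation mentions y1.
Delete trivial equation a =?= a.
Applying the MGU to either side gives node(g(a,3),mk(g(3,mk(3,3)),unit),mk(mk(a,g(3,mk(3,3))),a)).

node(g(a,3),mk(g(3,mk(3,3)),unit),mk(mk(a,g(3,mk(3,3))),a))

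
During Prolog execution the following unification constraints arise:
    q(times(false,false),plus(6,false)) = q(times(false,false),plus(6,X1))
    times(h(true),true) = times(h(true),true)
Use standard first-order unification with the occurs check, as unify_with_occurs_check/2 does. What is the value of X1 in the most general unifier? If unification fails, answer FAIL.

false

Decompose q/2: times(false,false) = times(false,false),  plus(6,false) = plus(6,X1).
Delete trivial equation times(false,false) = times(false,false).
Decompose plus/2: 6 = 6,  false = X1.
Delete trivial equation 6 = 6.
Bind X1 := false; no other remaining equation mentions X1.
Delete trivial equation times(h(true),true) = times(h(true),true).
MGU = { X1 = false }, so X1 = false.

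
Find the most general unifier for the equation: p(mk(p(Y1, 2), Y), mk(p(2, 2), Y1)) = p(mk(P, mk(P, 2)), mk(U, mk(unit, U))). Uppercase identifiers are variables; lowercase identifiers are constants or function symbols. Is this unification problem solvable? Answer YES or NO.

YES

Decompose p/2: mk(p(Y1, 2), Y) = mk(P, mk(P, 2)),  mk(p(2, 2), Y1) = mk(U, mk(unit, U)).
Decompose mk/2: p(Y1, 2) = P,  Y = mk(P, 2).
Bind P := p(Y1, 2); substituting into the one remaining equation that mentions P gives: Y = mk(p(Y1, 2), 2).
Bind Y := mk(p(Y1, 2), 2); no other remaining equation mentions Y.
Decompose mk/2: p(2, 2) = U,  Y1 = mk(unit, U).
Bind U := p(2, 2); substituting into the remaining equation gives: Y1 = mk(unit, p(2, 2)).
Bind Y1 := mk(unit, p(2, 2)). Substituting into the earlier bindings gives P := p(mk(unit, p(2, 2)), 2), Y := mk(p(mk(unit, p(2, 2)), 2), 2).
No equations remain and no clash or occurs-check failure arose, so a unifier exists.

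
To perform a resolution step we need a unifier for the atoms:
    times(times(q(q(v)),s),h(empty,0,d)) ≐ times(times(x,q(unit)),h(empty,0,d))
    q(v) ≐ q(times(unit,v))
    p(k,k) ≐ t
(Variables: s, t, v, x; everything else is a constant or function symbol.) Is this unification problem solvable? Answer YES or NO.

NO

Decompose times/2: times(q(q(v)),s) ≐ times(x,q(unit)),  h(empty,0,d) ≐ h(empty,0,d).
Decompose times/2: q(q(v)) ≐ x,  s ≐ q(unit).
Bind x := q(q(v)); no other remaining equation mentions x.
Bind s := q(unit); no other remaining equation mentions s.
Delete trivial equation h(empty,0,d) ≐ h(empty,0,d).
Decompose q/1: v ≐ times(unit,v).
Occurs check fails: v occurs in times(unit,v); the equation v ≐ times(unit,v) has no finite solution.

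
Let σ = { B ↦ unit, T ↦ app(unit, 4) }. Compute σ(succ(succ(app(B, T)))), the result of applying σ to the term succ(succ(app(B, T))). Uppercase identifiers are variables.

succ(succ(app(unit, app(unit, 4))))

Replace each occurrence of B with unit.
Replace each occurrence of T with app(unit, 4).
Result: succ(succ(app(unit, app(unit, 4)))).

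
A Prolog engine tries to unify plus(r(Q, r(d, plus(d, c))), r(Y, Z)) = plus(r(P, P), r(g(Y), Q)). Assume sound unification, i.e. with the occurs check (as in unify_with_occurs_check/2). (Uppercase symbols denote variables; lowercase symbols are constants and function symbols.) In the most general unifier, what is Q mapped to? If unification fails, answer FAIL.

FAIL

Decompose plus/2: r(Q, r(d, plus(d, c))) = r(P, P),  r(Y, Z) = r(g(Y), Q).
Decompose r/2: Q = P,  r(d, plus(d, c)) = P.
Bind Q := P; substituting into the one remaining equation that mentions Q gives: r(Y, Z) = r(g(Y), P).
Bind P := r(d, plus(d, c)); substituting into the remaining equation gives: r(Y, Z) = r(g(Y), r(d, plus(d, c))). Substituting into the earlier binding gives Q := r(d, plus(d, c)).
Decompose r/2: Y = g(Y),  Z = r(d, plus(d, c)).
Occurs check fails: Y occurs in g(Y); the equation Y = g(Y) has no finite solution.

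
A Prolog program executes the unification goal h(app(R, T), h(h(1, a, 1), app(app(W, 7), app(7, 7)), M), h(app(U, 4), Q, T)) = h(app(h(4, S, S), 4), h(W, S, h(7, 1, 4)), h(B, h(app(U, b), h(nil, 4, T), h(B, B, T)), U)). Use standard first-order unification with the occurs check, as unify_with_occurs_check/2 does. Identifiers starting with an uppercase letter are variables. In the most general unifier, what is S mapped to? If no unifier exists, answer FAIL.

Decompose h/3: app(R, T) = app(h(4, S, S), 4),  h(h(1, a, 1), app(app(W, 7), app(7, 7)), M) = h(W, S, h(7, 1, 4)),  h(app(U, 4), Q, T) = h(B, h(app(U, b), h(nil, 4, T), h(B, B, T)), U).
Decompose app/2: R = h(4, S, S),  T = 4.
Bind R := h(4, S, S); no other remaining equation mentions R.
Bind T := 4; substituting into the one remaining equation that mentions T gives: h(app(U, 4), Q, 4) = h(B, h(app(U, b), h(nil, 4, 4), h(B, B, 4)), U).
Decompose h/3: h(1, a, 1) = W,  app(app(W, 7), app(7, 7)) = S,  M = h(7, 1, 4).
Bind W := h(1, a, 1); substituting into the one remaining equation that mentions W gives: app(app(h(1, a, 1), 7), app(7, 7)) = S.
Bind S := app(app(h(1, a, 1), 7), app(7, 7)); no other remaining equation mentions S. Substituting into the earlier binding gives R := h(4, app(app(h(1, a, 1), 7), app(7, 7)), app(app(h(1, a, 1), 7), app(7, 7))).
Bind M := h(7, 1, 4); no other remaining equation mentions M.
Decompose h/3: app(U, 4) = B,  Q = h(app(U, b), h(nil, 4, 4), h(B, B, 4)),  4 = U.
Bind B := app(U, 4); substituting into the one remaining equation that mentions B gives: Q = h(app(U, b), h(nil, 4, 4), h(app(U, 4), app(U, 4), 4)).
Bind Q := h(app(U, b), h(nil, 4, 4), h(app(U, 4), app(U, 4), 4)); no other remaining equation mentions Q.
Bind U := 4. Substituting into the earlier bindings gives B := app(4, 4), Q := h(app(4, b), h(nil, 4, 4), h(app(4, 4), app(4, 4), 4)).
MGU = { R = h(4, app(app(h(1, a, 1), 7), app(7, 7)), app(app(h(1, a, 1), 7), app(7, 7))), T = 4, W = h(1, a, 1), S = app(app(h(1, a, 1), 7), app(7, 7)), M = h(7, 1, 4), B = app(4, 4), Q = h(app(4, b), h(nil, 4, 4), h(app(4, 4), app(4, 4), 4)), U = 4 }, so S = app(app(h(1, a, 1), 7), app(7, 7)).

app(app(h(1, a, 1), 7), app(7, 7))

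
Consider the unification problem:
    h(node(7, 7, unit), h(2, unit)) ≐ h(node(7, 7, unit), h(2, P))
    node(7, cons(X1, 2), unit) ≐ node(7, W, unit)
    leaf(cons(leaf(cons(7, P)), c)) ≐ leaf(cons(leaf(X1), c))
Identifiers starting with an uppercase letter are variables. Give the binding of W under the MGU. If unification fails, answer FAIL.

cons(cons(7, unit), 2)

Decompose h/2: node(7, 7, unit) ≐ node(7, 7, unit),  h(2, unit) ≐ h(2, P).
Delete trivial equation node(7, 7, unit) ≐ node(7, 7, unit).
Decompose h/2: 2 ≐ 2,  unit ≐ P.
Delete trivial equation 2 ≐ 2.
Bind P := unit; substituting into the one remaining equation that mentions P gives: leaf(cons(leaf(cons(7, unit)), c)) ≐ leaf(cons(leaf(X1), c)).
Decompose node/3: 7 ≐ 7,  cons(X1, 2) ≐ W,  unit ≐ unit.
Delete trivial equation 7 ≐ 7.
Bind W := cons(X1, 2); no other remaining equation mentions W.
Delete trivial equation unit ≐ unit.
Decompose leaf/1: cons(leaf(cons(7, unit)), c) ≐ cons(leaf(X1), c).
Decompose cons/2: leaf(cons(7, unit)) ≐ leaf(X1),  c ≐ c.
Decompose leaf/1: cons(7, unit) ≐ X1.
Bind X1 := cons(7, unit); no other remaining equation mentions X1. Substituting into the earlier binding gives W := cons(cons(7, unit), 2).
Delete trivial equation c ≐ c.
MGU = { P ↦ unit, W ↦ cons(cons(7, unit), 2), X1 ↦ cons(7, unit) }, so W ↦ cons(cons(7, unit), 2).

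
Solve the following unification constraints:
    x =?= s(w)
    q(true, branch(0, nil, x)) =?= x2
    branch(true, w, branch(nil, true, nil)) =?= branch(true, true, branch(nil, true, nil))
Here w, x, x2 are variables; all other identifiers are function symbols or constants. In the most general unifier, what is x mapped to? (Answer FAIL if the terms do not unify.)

Bind x := s(w); substituting into the one remaining equation that mentions x gives: q(true, branch(0, nil, s(w))) =?= x2.
Bind x2 := q(true, branch(0, nil, s(w))); no other remaining equation mentions x2.
Decompose branch/3: true =?= true,  w =?= true,  branch(nil, true, nil) =?= branch(nil, true, nil).
Delete trivial equation true =?= true.
Bind w := true; no other remaining equation mentions w. Substituting into the earlier bindings gives x := s(true), x2 := q(true, branch(0, nil, s(true))).
Delete trivial equation branch(nil, true, nil) =?= branch(nil, true, nil).
MGU = { x -> s(true), x2 -> q(true, branch(0, nil, s(true))), w -> true }, so x -> s(true).

s(true)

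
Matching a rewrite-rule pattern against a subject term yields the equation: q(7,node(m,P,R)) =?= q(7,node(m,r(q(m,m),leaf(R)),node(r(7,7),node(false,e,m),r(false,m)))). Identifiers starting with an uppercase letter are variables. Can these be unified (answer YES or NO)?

YES

Decompose q/2: 7 =?= 7,  node(m,P,R) =?= node(m,r(q(m,m),leaf(R)),node(r(7,7),node(false,e,m),r(false,m))).
Delete trivial equation 7 =?= 7.
Decompose node/3: m =?= m,  P =?= r(q(m,m),leaf(R)),  R =?= node(r(7,7),node(false,e,m),r(false,m)).
Delete trivial equation m =?= m.
Bind P := r(q(m,m),leaf(R)); no other remaining equation mentions P.
Bind R := node(r(7,7),node(false,e,m),r(false,m)). Substituting into the earlier binding gives P := r(q(m,m),leaf(node(r(7,7),node(false,e,m),r(false,m)))).
No equations remain and no clash or occurs-check failure arose, so a unifier exists.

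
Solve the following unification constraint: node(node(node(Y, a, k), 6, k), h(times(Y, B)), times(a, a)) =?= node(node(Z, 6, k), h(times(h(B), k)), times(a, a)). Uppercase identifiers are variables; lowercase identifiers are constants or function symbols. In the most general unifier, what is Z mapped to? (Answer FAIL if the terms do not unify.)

node(h(k), a, k)

Decompose node/3: node(node(Y, a, k), 6, k) =?= node(Z, 6, k),  h(times(Y, B)) =?= h(times(h(B), k)),  times(a, a) =?= times(a, a).
Decompose node/3: node(Y, a, k) =?= Z,  6 =?= 6,  k =?= k.
Bind Z := node(Y, a, k); no other remaining equation mentions Z.
Delete trivial equation 6 =?= 6.
Delete trivial equation k =?= k.
Decompose h/1: times(Y, B) =?= times(h(B), k).
Decompose times/2: Y =?= h(B),  B =?= k.
Bind Y := h(B); no other remaining equation mentions Y. Substituting into the earlier binding gives Z := node(h(B), a, k).
Bind B := k; no other remaining equation mentions B. Substituting into the earlier bindings gives Z := node(h(k), a, k), Y := h(k).
Delete trivial equation times(a, a) =?= times(a, a).
MGU = { Z ↦ node(h(k), a, k), Y ↦ h(k), B ↦ k }, so Z ↦ node(h(k), a, k).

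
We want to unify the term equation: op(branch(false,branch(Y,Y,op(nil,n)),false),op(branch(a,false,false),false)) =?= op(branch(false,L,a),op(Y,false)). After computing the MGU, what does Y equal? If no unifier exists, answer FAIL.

FAIL

Decompose op/2: branch(false,branch(Y,Y,op(nil,n)),false) =?= branch(false,L,a),  op(branch(a,false,false),false) =?= op(Y,false).
Decompose branch/3: false =?= false,  branch(Y,Y,op(nil,n)) =?= L,  false =?= a.
Delete trivial equation false =?= false.
Bind L := branch(Y,Y,op(nil,n)); no other remaining equation mentions L.
Clash: constants false and a differ; no unifier exists.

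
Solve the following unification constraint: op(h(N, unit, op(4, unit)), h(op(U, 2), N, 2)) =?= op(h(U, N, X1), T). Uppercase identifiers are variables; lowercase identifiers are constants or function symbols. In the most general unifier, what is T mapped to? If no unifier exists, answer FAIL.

Decompose op/2: h(N, unit, op(4, unit)) =?= h(U, N, X1),  h(op(U, 2), N, 2) =?= T.
Decompose h/3: N =?= U,  unit =?= N,  op(4, unit) =?= X1.
Bind N := U; substituting into the 2 remaining equations that mention N gives: unit =?= U,  h(op(U, 2), U, 2) =?= T.
Bind U := unit; substituting into the one remaining equation that mentions U gives: h(op(unit, 2), unit, 2) =?= T. Substituting into the earlier binding gives N := unit.
Bind X1 := op(4, unit); no other remaining equation mentions X1.
Bind T := h(op(unit, 2), unit, 2).
MGU = { N ↦ unit, U ↦ unit, X1 ↦ op(4, unit), T ↦ h(op(unit, 2), unit, 2) }, so T ↦ h(op(unit, 2), unit, 2).

h(op(unit, 2), unit, 2)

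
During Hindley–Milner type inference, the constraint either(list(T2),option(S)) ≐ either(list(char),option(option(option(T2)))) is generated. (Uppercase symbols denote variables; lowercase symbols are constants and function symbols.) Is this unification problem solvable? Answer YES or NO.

Decompose either/2: list(T2) ≐ list(char),  option(S) ≐ option(option(option(T2))).
Decompose list/1: T2 ≐ char.
Bind T2 := char; substituting into the remaining equation gives: option(S) ≐ option(option(option(char))).
Decompose option/1: S ≐ option(option(char)).
Bind S := option(option(char)).
No equations remain and no clash or occurs-check failure arose, so a unifier exists.

YES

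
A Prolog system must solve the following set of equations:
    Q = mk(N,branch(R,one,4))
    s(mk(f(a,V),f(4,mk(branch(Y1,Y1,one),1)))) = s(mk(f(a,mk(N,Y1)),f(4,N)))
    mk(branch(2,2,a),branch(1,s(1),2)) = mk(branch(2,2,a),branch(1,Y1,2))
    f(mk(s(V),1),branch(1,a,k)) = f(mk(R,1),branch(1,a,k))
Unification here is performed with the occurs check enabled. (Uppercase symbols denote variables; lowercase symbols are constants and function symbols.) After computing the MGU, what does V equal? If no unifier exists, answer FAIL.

Bind Q := mk(N,branch(R,one,4)); no other remaining equation mentions Q.
Decompose s/1: mk(f(a,V),f(4,mk(branch(Y1,Y1,one),1))) = mk(f(a,mk(N,Y1)),f(4,N)).
Decompose mk/2: f(a,V) = f(a,mk(N,Y1)),  f(4,mk(branch(Y1,Y1,one),1)) = f(4,N).
Decompose f/2: a = a,  V = mk(N,Y1).
Delete trivial equation a = a.
Bind V := mk(N,Y1); substituting into the one remaining equation that mentions V gives: f(mk(s(mk(N,Y1)),1),branch(1,a,k)) = f(mk(R,1),branch(1,a,k)).
Decompose f/2: 4 = 4,  mk(branch(Y1,Y1,one),1) = N.
Delete trivial equation 4 = 4.
Bind N := mk(branch(Y1,Y1,one),1); substituting into the one remaining equation that mentions N gives: f(mk(s(mk(mk(branch(Y1,Y1,one),1),Y1)),1),branch(1,a,k)) = f(mk(R,1),branch(1,a,k)). Substituting into the earlier bindings gives Q := mk(mk(branch(Y1,Y1,one),1),branch(R,one,4)), V := mk(mk(branch(Y1,Y1,one),1),Y1).
Decompose mk/2: branch(2,2,a) = branch(2,2,a),  branch(1,s(1),2) = branch(1,Y1,2).
Delete trivial equation branch(2,2,a) = branch(2,2,a).
Decompose branch/3: 1 = 1,  s(1) = Y1,  2 = 2.
Delete trivial equation 1 = 1.
Bind Y1 := s(1); substituting into the one remaining equation that mentions Y1 gives: f(mk(s(mk(mk(branch(s(1),s(1),one),1),s(1))),1),branch(1,a,k)) = f(mk(R,1),branch(1,a,k)). Substituting into the earlier bindings gives Q := mk(mk(branch(s(1),s(1),one),1),branch(R,one,4)), V := mk(mk(branch(s(1),s(1),one),1),s(1)), N := mk(branch(s(1),s(1),one),1).
Delete trivial equation 2 = 2.
Decompose f/2: mk(s(mk(mk(branch(s(1),s(1),one),1),s(1))),1) = mk(R,1),  branch(1,a,k) = branch(1,a,k).
Decompose mk/2: s(mk(mk(branch(s(1),s(1),one),1),s(1))) = R,  1 = 1.
Bind R := s(mk(mk(branch(s(1),s(1),one),1),s(1))); no other remaining equation mentions R. Substituting into the earlier binding gives Q := mk(mk(branch(s(1),s(1),one),1),branch(s(mk(mk(branch(s(1),s(1),one),1),s(1))),one,4)).
Delete trivial equation 1 = 1.
Delete trivial equation branch(1,a,k) = branch(1,a,k).
MGU = { Q -> mk(mk(branch(s(1),s(1),one),1),branch(s(mk(mk(branch(s(1),s(1),one),1),s(1))),one,4)), V -> mk(mk(branch(s(1),s(1),one),1),s(1)), N -> mk(branch(s(1),s(1),one),1), Y1 -> s(1), R -> s(mk(mk(branch(s(1),s(1),one),1),s(1))) }, so V -> mk(mk(branch(s(1),s(1),one),1),s(1)).

mk(mk(branch(s(1),s(1),one),1),s(1))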